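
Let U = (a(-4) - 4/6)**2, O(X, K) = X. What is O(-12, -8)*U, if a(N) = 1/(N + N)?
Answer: -361/48 ≈ -7.5208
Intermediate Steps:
a(N) = 1/(2*N)
U = 361/576 (U = ((1/2)/(-4) - 4/6)**2 = ((1/2)*(-1/4) - 4*1/6)**2 = (-1/8 - 2/3)**2 = (-19/24)**2 = 361/576 ≈ 0.62674)
O(-12, -8)*U = -12*361/576 = -361/48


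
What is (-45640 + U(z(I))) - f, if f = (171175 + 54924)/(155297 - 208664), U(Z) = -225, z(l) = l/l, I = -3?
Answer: -2447451356/53367 ≈ -45861.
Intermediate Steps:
z(l) = 1
f = -226099/53367 (f = 226099/(-53367) = 226099*(-1/53367) = -226099/53367 ≈ -4.2367)
(-45640 + U(z(I))) - f = (-45640 - 225) - 1*(-226099/53367) = -45865 + 226099/53367 = -2447451356/53367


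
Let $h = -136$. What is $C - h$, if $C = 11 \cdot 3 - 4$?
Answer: $165$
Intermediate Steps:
$C = 29$ ($C = 33 - 4 = 29$)
$C - h = 29 - -136 = 29 + 136 = 165$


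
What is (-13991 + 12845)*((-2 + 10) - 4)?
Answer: -4584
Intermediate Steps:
(-13991 + 12845)*((-2 + 10) - 4) = -1146*(8 - 4) = -1146*4 = -4584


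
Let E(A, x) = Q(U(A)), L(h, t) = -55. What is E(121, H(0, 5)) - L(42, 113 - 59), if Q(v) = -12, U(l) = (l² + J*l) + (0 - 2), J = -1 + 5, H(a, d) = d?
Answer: 43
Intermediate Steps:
J = 4
U(l) = -2 + l² + 4*l (U(l) = (l² + 4*l) + (0 - 2) = (l² + 4*l) - 2 = -2 + l² + 4*l)
E(A, x) = -12
E(121, H(0, 5)) - L(42, 113 - 59) = -12 - 1*(-55) = -12 + 55 = 43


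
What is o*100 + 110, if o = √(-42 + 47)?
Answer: 110 + 100*√5 ≈ 333.61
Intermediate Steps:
o = √5 ≈ 2.2361
o*100 + 110 = √5*100 + 110 = 100*√5 + 110 = 110 + 100*√5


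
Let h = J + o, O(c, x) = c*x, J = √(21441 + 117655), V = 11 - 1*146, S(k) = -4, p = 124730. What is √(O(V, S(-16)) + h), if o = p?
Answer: √(125270 + 2*√34774) ≈ 354.46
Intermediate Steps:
V = -135 (V = 11 - 146 = -135)
J = 2*√34774 (J = √139096 = 2*√34774 ≈ 372.96)
o = 124730
h = 124730 + 2*√34774 (h = 2*√34774 + 124730 = 124730 + 2*√34774 ≈ 1.2510e+5)
√(O(V, S(-16)) + h) = √(-135*(-4) + (124730 + 2*√34774)) = √(540 + (124730 + 2*√34774)) = √(125270 + 2*√34774)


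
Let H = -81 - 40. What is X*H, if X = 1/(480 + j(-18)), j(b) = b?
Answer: -11/42 ≈ -0.26190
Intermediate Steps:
H = -121
X = 1/462 (X = 1/(480 - 18) = 1/462 ≈ 0.0021645)
X*H = (1/462)*(-121) = -11/42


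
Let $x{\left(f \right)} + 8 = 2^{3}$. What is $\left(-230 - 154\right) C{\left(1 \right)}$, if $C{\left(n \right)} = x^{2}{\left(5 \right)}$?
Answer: $0$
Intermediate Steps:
$x{\left(f \right)} = 0$ ($x{\left(f \right)} = -8 + 2^{3} = -8 + 8 = 0$)
$C{\left(n \right)} = 0$ ($C{\left(n \right)} = 0^{2} = 0$)
$\left(-230 - 154\right) C{\left(1 \right)} = \left(-230 - 154\right) 0 = \left(-384\right) 0 = 0$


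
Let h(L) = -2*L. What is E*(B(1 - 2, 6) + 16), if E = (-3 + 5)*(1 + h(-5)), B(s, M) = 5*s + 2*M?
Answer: 506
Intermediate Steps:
B(s, M) = 2*M + 5*s
E = 22 (E = (-3 + 5)*(1 - 2*(-5)) = 2*(1 + 10) = 2*11 = 22)
E*(B(1 - 2, 6) + 16) = 22*((2*6 + 5*(1 - 2)) + 16) = 22*((12 + 5*(-1)) + 16) = 22*((12 - 5) + 16) = 22*(7 + 16) = 22*23 = 506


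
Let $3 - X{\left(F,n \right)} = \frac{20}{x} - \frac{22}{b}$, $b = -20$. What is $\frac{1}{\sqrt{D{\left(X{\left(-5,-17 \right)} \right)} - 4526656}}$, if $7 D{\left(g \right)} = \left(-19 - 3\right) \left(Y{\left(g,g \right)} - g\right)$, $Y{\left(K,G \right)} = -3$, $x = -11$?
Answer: $- \frac{i \sqrt{5545127735}}{158432221} \approx - 0.00047002 i$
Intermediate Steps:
$X{\left(F,n \right)} = \frac{409}{110}$ ($X{\left(F,n \right)} = 3 - \left(\frac{20}{-11} - \frac{22}{-20}\right) = 3 - \left(20 \left(- \frac{1}{11}\right) - - \frac{11}{10}\right) = 3 - \left(- \frac{20}{11} + \frac{11}{10}\right) = 3 - - \frac{79}{110} = 3 + \frac{79}{110} = \frac{409}{110}$)
$D{\left(g \right)} = \frac{66}{7} + \frac{22 g}{7}$ ($D{\left(g \right)} = \frac{\left(-19 - 3\right) \left(-3 - g\right)}{7} = \frac{\left(-22\right) \left(-3 - g\right)}{7} = \frac{66 + 22 g}{7} = \frac{66}{7} + \frac{22 g}{7}$)
$\frac{1}{\sqrt{D{\left(X{\left(-5,-17 \right)} \right)} - 4526656}} = \frac{1}{\sqrt{\left(\frac{66}{7} + \frac{22}{7} \cdot \frac{409}{110}\right) - 4526656}} = \frac{1}{\sqrt{\left(\frac{66}{7} + \frac{409}{35}\right) - 4526656}} = \frac{1}{\sqrt{\frac{739}{35} - 4526656}} = \frac{1}{\sqrt{- \frac{158432221}{35}}} = \frac{1}{\frac{1}{35} i \sqrt{5545127735}} = - \frac{i \sqrt{5545127735}}{158432221}$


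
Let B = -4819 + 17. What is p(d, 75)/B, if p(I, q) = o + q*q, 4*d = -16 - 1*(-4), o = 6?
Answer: -5631/4802 ≈ -1.1726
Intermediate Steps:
d = -3 (d = (-16 - 1*(-4))/4 = (-16 + 4)/4 = (1/4)*(-12) = -3)
B = -4802
p(I, q) = 6 + q**2 (p(I, q) = 6 + q*q = 6 + q**2)
p(d, 75)/B = (6 + 75**2)/(-4802) = (6 + 5625)*(-1/4802) = 5631*(-1/4802) = -5631/4802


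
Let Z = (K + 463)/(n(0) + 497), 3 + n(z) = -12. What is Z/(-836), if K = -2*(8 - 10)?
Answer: -467/402952 ≈ -0.0011589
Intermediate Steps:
n(z) = -15 (n(z) = -3 - 12 = -15)
K = 4 (K = -2*(-2) = 4)
Z = 467/482 (Z = (4 + 463)/(-15 + 497) = 467/482 ≈ 0.96888)
Z/(-836) = (467/482)/(-836) = (467/482)*(-1/836) = -467/402952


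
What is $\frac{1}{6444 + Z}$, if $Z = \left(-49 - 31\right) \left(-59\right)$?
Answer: $\frac{1}{11164} \approx 8.9574 \cdot 10^{-5}$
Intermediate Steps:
$Z = 4720$ ($Z = \left(-49 - 31\right) \left(-59\right) = \left(-80\right) \left(-59\right) = 4720$)
$\frac{1}{6444 + Z} = \frac{1}{6444 + 4720} = \frac{1}{11164}$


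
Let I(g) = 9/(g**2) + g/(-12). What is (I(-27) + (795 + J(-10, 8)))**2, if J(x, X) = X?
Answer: 68071419025/104976 ≈ 6.4845e+5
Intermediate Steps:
I(g) = 9/g**2 - g/12 (I(g) = 9/g**2 + g*(-1/12) = 9/g**2 - g/12)
(I(-27) + (795 + J(-10, 8)))**2 = ((9/(-27)**2 - 1/12*(-27)) + (795 + 8))**2 = ((9*(1/729) + 9/4) + 803)**2 = ((1/81 + 9/4) + 803)**2 = (733/324 + 803)**2 = (260905/324)**2 = 68071419025/104976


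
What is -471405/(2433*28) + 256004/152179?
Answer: -18099308333/3455680732 ≈ -5.2375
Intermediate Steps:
-471405/(2433*28) + 256004/152179 = -471405/68124 + 256004*(1/152179) = -471405*1/68124 + 256004/152179 = -157135/22708 + 256004/152179 = -18099308333/3455680732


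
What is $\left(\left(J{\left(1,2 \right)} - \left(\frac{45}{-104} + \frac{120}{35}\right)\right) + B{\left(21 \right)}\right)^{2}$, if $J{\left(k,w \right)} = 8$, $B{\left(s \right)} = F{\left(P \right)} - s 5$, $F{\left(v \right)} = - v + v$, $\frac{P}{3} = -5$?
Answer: $\frac{5299403209}{529984} \approx 9999.2$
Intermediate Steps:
$P = -15$ ($P = 3 \left(-5\right) = -15$)
$F{\left(v \right)} = 0$
$B{\left(s \right)} = - 5 s$ ($B{\left(s \right)} = 0 - s 5 = 0 - 5 s = - 5 s$)
$\left(\left(J{\left(1,2 \right)} - \left(\frac{45}{-104} + \frac{120}{35}\right)\right) + B{\left(21 \right)}\right)^{2} = \left(\left(8 - \left(\frac{45}{-104} + \frac{120}{35}\right)\right) - 105\right)^{2} = \left(\left(8 - \left(45 \left(- \frac{1}{104}\right) + 120 \cdot \frac{1}{35}\right)\right) - 105\right)^{2} = \left(\left(8 - \left(- \frac{45}{104} + \frac{24}{7}\right)\right) - 105\right)^{2} = \left(\left(8 - \frac{2181}{728}\right) - 105\right)^{2} = \left(\frac{3643}{728} - 105\right)^{2} = \left(- \frac{72797}{728}\right)^{2} = \frac{5299403209}{529984}$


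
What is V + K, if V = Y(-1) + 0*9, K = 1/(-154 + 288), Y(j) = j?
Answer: -133/134 ≈ -0.99254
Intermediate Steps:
K = 1/134 ≈ 0.0074627
V = -1 (V = -1 + 0*9 = -1 + 0 = -1)
V + K = -1 + 1/134 = -133/134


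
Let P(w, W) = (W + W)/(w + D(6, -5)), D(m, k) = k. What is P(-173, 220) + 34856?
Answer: 3101964/89 ≈ 34854.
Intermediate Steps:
P(w, W) = 2*W/(-5 + w) (P(w, W) = (W + W)/(w - 5) = (2*W)/(-5 + w) = 2*W/(-5 + w))
P(-173, 220) + 34856 = 2*220/(-5 - 173) + 34856 = 2*220/(-178) + 34856 = 2*220*(-1/178) + 34856 = -220/89 + 34856 = 3101964/89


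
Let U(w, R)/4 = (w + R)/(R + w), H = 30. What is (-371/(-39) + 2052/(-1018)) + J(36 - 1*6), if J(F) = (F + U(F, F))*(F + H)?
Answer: 40644865/19851 ≈ 2047.5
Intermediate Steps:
U(w, R) = 4 (U(w, R) = 4*((w + R)/(R + w)) = 4*((R + w)/(R + w)) = 4*1 = 4)
J(F) = (4 + F)*(30 + F) (J(F) = (F + 4)*(F + 30) = (4 + F)*(30 + F))
(-371/(-39) + 2052/(-1018)) + J(36 - 1*6) = (-371/(-39) + 2052/(-1018)) + (120 + (36 - 1*6)² + 34*(36 - 1*6)) = (-371*(-1/39) + 2052*(-1/1018)) + (120 + (36 - 6)² + 34*(36 - 6)) = (371/39 - 1026/509) + (120 + 30² + 34*30) = 148825/19851 + (120 + 900 + 1020) = 148825/19851 + 2040 = 40644865/19851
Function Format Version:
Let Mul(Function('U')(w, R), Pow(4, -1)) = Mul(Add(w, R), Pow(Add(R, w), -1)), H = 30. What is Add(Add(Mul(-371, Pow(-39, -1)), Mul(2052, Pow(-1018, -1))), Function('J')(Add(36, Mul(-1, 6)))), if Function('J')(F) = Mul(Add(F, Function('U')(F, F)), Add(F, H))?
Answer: Rational(40644865, 19851) ≈ 2047.5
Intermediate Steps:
Function('U')(w, R) = 4 (Function('U')(w, R) = Mul(4, Mul(Add(w, R), Pow(Add(R, w), -1))) = Mul(4, Mul(Add(R, w), Pow(Add(R, w), -1))) = Mul(4, 1) = 4)
Function('J')(F) = Mul(Add(4, F), Add(30, F)) (Function('J')(F) = Mul(Add(F, 4), Add(F, 30)) = Mul(Add(4, F), Add(30, F)))
Add(Add(Mul(-371, Pow(-39, -1)), Mul(2052, Pow(-1018, -1))), Function('J')(Add(36, Mul(-1, 6)))) = Add(Add(Mul(-371, Pow(-39, -1)), Mul(2052, Pow(-1018, -1))), Add(120, Pow(Add(36, Mul(-1, 6)), 2), Mul(34, Add(36, Mul(-1, 6))))) = Add(Add(Mul(-371, Rational(-1, 39)), Mul(2052, Rational(-1, 1018))), Add(120, Pow(Add(36, -6), 2), Mul(34, Add(36, -6)))) = Add(Add(Rational(371, 39), Rational(-1026, 509)), Add(120, Pow(30, 2), Mul(34, 30))) = Add(Rational(148825, 19851), Add(120, 900, 1020)) = Add(Rational(148825, 19851), 2040) = Rational(40644865, 19851)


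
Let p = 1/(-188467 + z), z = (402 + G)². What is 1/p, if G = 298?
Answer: 301533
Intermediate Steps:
z = 490000 (z = (402 + 298)² = 700² = 490000)
p = 1/301533 (p = 1/(-188467 + 490000) = 1/301533 ≈ 3.3164e-6)
1/p = 1/(1/301533) = 301533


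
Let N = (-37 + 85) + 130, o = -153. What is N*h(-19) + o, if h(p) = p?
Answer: -3535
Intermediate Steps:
N = 178 (N = 48 + 130 = 178)
N*h(-19) + o = 178*(-19) - 153 = -3382 - 153 = -3535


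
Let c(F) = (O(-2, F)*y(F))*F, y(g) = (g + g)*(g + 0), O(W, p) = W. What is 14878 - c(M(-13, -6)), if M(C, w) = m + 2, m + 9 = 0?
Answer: 13506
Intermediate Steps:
m = -9 (m = -9 + 0 = -9)
y(g) = 2*g**2 (y(g) = (2*g)*g = 2*g**2)
M(C, w) = -7 (M(C, w) = -9 + 2 = -7)
c(F) = -4*F**3 (c(F) = (-4*F**2)*F = -4*F**3)
14878 - c(M(-13, -6)) = 14878 - (-4)*(-7)**3 = 14878 - (-4)*(-343) = 14878 - 1*1372 = 14878 - 1372 = 13506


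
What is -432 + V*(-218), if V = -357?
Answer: 77394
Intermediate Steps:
-432 + V*(-218) = -432 - 357*(-218) = -432 + 77826 = 77394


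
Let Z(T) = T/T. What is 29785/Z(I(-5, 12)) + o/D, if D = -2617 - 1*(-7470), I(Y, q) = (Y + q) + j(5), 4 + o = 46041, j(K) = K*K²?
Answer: 144592642/4853 ≈ 29795.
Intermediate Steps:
j(K) = K³
o = 46037 (o = -4 + 46041 = 46037)
I(Y, q) = 125 + Y + q (I(Y, q) = (Y + q) + 5³ = (Y + q) + 125 = 125 + Y + q)
Z(T) = 1
D = 4853 (D = -2617 + 7470 = 4853)
29785/Z(I(-5, 12)) + o/D = 29785/1 + 46037/4853 = 29785*1 + 46037*(1/4853) = 29785 + 46037/4853 = 144592642/4853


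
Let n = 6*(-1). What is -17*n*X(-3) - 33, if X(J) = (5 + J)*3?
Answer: 579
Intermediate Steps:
X(J) = 15 + 3*J
n = -6
-17*n*X(-3) - 33 = -(-102)*(15 + 3*(-3)) - 33 = -(-102)*(15 - 9) - 33 = -(-102)*6 - 33 = -17*(-36) - 33 = 612 - 33 = 579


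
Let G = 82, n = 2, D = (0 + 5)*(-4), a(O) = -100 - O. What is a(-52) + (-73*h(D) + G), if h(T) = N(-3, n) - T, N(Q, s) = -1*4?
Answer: -1134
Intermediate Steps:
D = -20 (D = 5*(-4) = -20)
N(Q, s) = -4
h(T) = -4 - T
a(-52) + (-73*h(D) + G) = (-100 - 1*(-52)) + (-73*(-4 - 1*(-20)) + 82) = (-100 + 52) + (-73*(-4 + 20) + 82) = -48 + (-73*16 + 82) = -48 + (-1168 + 82) = -48 - 1086 = -1134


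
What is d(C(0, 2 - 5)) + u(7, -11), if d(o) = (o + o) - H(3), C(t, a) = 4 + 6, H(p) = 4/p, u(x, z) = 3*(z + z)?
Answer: -142/3 ≈ -47.333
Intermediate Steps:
u(x, z) = 6*z (u(x, z) = 3*(2*z) = 6*z)
C(t, a) = 10
d(o) = -4/3 + 2*o (d(o) = (o + o) - 4/3 = 2*o - 4/3 = -4/3 + 2*o)
d(C(0, 2 - 5)) + u(7, -11) = (-4/3 + 2*10) + 6*(-11) = (-4/3 + 20) - 66 = 56/3 - 66 = -142/3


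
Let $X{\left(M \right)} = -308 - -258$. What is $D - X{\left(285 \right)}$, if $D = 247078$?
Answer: $247128$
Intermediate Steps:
$X{\left(M \right)} = -50$ ($X{\left(M \right)} = -308 + 258 = -50$)
$D - X{\left(285 \right)} = 247078 - -50 = 247078 + 50 = 247128$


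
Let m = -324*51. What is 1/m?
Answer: -1/16524 ≈ -6.0518e-5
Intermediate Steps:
m = -16524
1/m = 1/(-16524) = -1/16524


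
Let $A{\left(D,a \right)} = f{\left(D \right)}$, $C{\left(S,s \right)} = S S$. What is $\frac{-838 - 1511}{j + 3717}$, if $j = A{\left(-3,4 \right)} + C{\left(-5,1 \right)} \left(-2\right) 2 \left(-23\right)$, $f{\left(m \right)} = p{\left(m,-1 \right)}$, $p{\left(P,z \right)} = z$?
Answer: $- \frac{2349}{6016} \approx -0.39046$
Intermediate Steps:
$C{\left(S,s \right)} = S^{2}$
$f{\left(m \right)} = -1$
$A{\left(D,a \right)} = -1$
$j = 2299$ ($j = -1 + \left(-5\right)^{2} \left(-2\right) 2 \left(-23\right) = -1 + 25 \left(-2\right) 2 \left(-23\right) = -1 + \left(-50\right) 2 \left(-23\right) = -1 - -2300 = -1 + 2300 = 2299$)
$\frac{-838 - 1511}{j + 3717} = \frac{-838 - 1511}{2299 + 3717} = - \frac{2349}{6016}$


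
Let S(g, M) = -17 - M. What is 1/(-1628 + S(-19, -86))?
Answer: -1/1559 ≈ -0.00064144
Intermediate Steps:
1/(-1628 + S(-19, -86)) = 1/(-1628 + (-17 - 1*(-86))) = 1/(-1628 + (-17 + 86)) = 1/(-1628 + 69) = 1/(-1559) = -1/1559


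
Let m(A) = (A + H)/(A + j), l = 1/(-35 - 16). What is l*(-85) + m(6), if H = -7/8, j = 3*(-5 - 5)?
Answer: 93/64 ≈ 1.4531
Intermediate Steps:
j = -30 (j = 3*(-10) = -30)
H = -7/8 (H = -7*⅛ = -7/8 ≈ -0.87500)
l = -1/51 (l = 1/(-51) = -1/51 ≈ -0.019608)
m(A) = (-7/8 + A)/(-30 + A) (m(A) = (A - 7/8)/(A - 30) = (-7/8 + A)/(-30 + A))
l*(-85) + m(6) = -1/51*(-85) + (-7/8 + 6)/(-30 + 6) = 5/3 + (41/8)/(-24) = 5/3 - 1/24*41/8 = 5/3 - 41/192 = 93/64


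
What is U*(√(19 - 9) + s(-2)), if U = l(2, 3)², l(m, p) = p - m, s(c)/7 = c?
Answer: -14 + √10 ≈ -10.838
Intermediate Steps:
s(c) = 7*c
U = 1 (U = (3 - 1*2)² = (3 - 2)² = 1² = 1)
U*(√(19 - 9) + s(-2)) = 1*(√(19 - 9) + 7*(-2)) = 1*(√10 - 14) = 1*(-14 + √10) = -14 + √10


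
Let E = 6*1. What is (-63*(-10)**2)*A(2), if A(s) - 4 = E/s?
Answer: -44100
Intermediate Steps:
E = 6
A(s) = 4 + 6/s
(-63*(-10)**2)*A(2) = (-63*(-10)**2)*(4 + 6/2) = (-63*100)*(4 + 6*(1/2)) = -6300*(4 + 3) = -6300*7 = -44100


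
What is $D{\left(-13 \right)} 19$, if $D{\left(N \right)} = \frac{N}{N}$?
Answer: $19$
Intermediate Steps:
$D{\left(N \right)} = 1$
$D{\left(-13 \right)} 19 = 1 \cdot 19 = 19$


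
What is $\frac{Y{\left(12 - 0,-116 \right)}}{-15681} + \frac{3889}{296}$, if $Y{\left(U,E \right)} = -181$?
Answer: $\frac{61036985}{4641576} \approx 13.15$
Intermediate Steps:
$\frac{Y{\left(12 - 0,-116 \right)}}{-15681} + \frac{3889}{296} = - \frac{181}{-15681} + \frac{3889}{296} = \left(-181\right) \left(- \frac{1}{15681}\right) + 3889 \cdot \frac{1}{296} = \frac{181}{15681} + \frac{3889}{296} = \frac{61036985}{4641576}$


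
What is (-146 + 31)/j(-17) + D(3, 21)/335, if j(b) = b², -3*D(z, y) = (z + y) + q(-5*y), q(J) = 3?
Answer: -41126/96815 ≈ -0.42479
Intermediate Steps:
D(z, y) = -1 - y/3 - z/3 (D(z, y) = -((z + y) + 3)/3 = -((y + z) + 3)/3 = -(3 + y + z)/3 = -1 - y/3 - z/3)
(-146 + 31)/j(-17) + D(3, 21)/335 = (-146 + 31)/((-17)²) + (-1 - ⅓*21 - ⅓*3)/335 = -115/289 + (-1 - 7 - 1)*(1/335) = -115*1/289 - 9*1/335 = -115/289 - 9/335 = -41126/96815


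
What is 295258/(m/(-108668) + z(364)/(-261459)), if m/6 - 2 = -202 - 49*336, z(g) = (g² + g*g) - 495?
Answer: -2097234301251474/650160835 ≈ -3.2257e+6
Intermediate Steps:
z(g) = -495 + 2*g² (z(g) = (g² + g²) - 495 = 2*g² - 495 = -495 + 2*g²)
m = -99984 (m = 12 + 6*(-202 - 49*336) = 12 + 6*(-202 - 16464) = 12 + 6*(-16666) = 12 - 99996 = -99984)
295258/(m/(-108668) + z(364)/(-261459)) = 295258/(-99984/(-108668) + (-495 + 2*364²)/(-261459)) = 295258/(-99984*(-1/108668) + (-495 + 2*132496)*(-1/261459)) = 295258/(24996/27167 + (-495 + 264992)*(-1/261459)) = 295258/(24996/27167 + 264497*(-1/261459)) = 295258/(24996/27167 - 264497/261459) = 295258/(-650160835/7103056653) = 295258*(-7103056653/650160835) = -2097234301251474/650160835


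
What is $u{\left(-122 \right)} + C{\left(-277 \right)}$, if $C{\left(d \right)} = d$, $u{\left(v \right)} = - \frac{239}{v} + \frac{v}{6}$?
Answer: $- \frac{108107}{366} \approx -295.37$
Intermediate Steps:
$u{\left(v \right)} = - \frac{239}{v} + \frac{v}{6}$ ($u{\left(v \right)} = - \frac{239}{v} + v \frac{1}{6} = - \frac{239}{v} + \frac{v}{6}$)
$u{\left(-122 \right)} + C{\left(-277 \right)} = \left(- \frac{239}{-122} + \frac{1}{6} \left(-122\right)\right) - 277 = \left(\left(-239\right) \left(- \frac{1}{122}\right) - \frac{61}{3}\right) - 277 = \left(\frac{239}{122} - \frac{61}{3}\right) - 277 = - \frac{6725}{366} - 277 = - \frac{108107}{366}$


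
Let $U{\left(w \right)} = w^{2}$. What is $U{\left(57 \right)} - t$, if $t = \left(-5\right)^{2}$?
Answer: $3224$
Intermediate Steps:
$t = 25$
$U{\left(57 \right)} - t = 57^{2} - 25 = 3249 - 25 = 3224$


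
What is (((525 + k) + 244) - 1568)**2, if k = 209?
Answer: 348100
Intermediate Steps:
(((525 + k) + 244) - 1568)**2 = (((525 + 209) + 244) - 1568)**2 = ((734 + 244) - 1568)**2 = (978 - 1568)**2 = (-590)**2 = 348100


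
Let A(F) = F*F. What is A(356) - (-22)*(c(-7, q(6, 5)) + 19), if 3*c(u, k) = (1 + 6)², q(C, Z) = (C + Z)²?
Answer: 382540/3 ≈ 1.2751e+5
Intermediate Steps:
A(F) = F²
c(u, k) = 49/3 (c(u, k) = (1 + 6)²/3 = (⅓)*7² = (⅓)*49 = 49/3)
A(356) - (-22)*(c(-7, q(6, 5)) + 19) = 356² - (-22)*(49/3 + 19) = 126736 - (-22)*106/3 = 126736 - 1*(-2332/3) = 126736 + 2332/3 = 382540/3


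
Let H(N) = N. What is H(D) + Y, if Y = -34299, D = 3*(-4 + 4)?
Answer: -34299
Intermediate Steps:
D = 0 (D = 3*0 = 0)
H(D) + Y = 0 - 34299 = -34299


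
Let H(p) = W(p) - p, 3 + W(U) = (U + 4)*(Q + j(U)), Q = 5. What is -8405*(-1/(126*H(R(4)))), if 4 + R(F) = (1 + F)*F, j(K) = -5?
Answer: -8405/2394 ≈ -3.5109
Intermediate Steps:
R(F) = -4 + F*(1 + F) (R(F) = -4 + (1 + F)*F = -4 + F*(1 + F))
W(U) = -3 (W(U) = -3 + (U + 4)*(5 - 5) = -3 + (4 + U)*0 = -3 + 0 = -3)
H(p) = -3 - p
-8405*(-1/(126*H(R(4)))) = -8405*(-1/(126*(-3 - (-4 + 4 + 4²)))) = -8405*(-1/(126*(-3 - (-4 + 4 + 16)))) = -8405*(-1/(126*(-3 - 1*16))) = -8405*(-1/(126*(-3 - 16))) = -8405/(-7*(-19)*18) = -8405/(133*18) = -8405/2394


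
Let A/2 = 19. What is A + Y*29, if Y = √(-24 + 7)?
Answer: 38 + 29*I*√17 ≈ 38.0 + 119.57*I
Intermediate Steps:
A = 38 (A = 2*19 = 38)
Y = I*√17 (Y = √(-17) = I*√17 ≈ 4.1231*I)
A + Y*29 = 38 + (I*√17)*29 = 38 + 29*I*√17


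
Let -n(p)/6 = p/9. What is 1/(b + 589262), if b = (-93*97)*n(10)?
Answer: 1/649402 ≈ 1.5399e-6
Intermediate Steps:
n(p) = -2*p/3 (n(p) = -6*p/9 = -2*p/3)
b = 60140 (b = (-93*97)*(-⅔*10) = -9021*(-20/3) = 60140)
1/(b + 589262) = 1/(60140 + 589262) = 1/649402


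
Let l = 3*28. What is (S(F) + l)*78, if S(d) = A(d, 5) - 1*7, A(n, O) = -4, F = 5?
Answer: 5694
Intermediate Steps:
l = 84
S(d) = -11 (S(d) = -4 - 1*7 = -4 - 7 = -11)
(S(F) + l)*78 = (-11 + 84)*78 = 73*78 = 5694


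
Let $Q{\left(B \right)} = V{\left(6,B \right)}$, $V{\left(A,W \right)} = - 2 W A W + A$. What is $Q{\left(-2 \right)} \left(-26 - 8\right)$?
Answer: $1428$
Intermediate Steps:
$V{\left(A,W \right)} = A - 2 A W^{2}$ ($V{\left(A,W \right)} = - 2 A W W + A = - 2 A W^{2} + A = A - 2 A W^{2}$)
$Q{\left(B \right)} = 6 - 12 B^{2}$ ($Q{\left(B \right)} = 6 \left(1 - 2 B^{2}\right) = 6 - 12 B^{2}$)
$Q{\left(-2 \right)} \left(-26 - 8\right) = \left(6 - 12 \left(-2\right)^{2}\right) \left(-26 - 8\right) = \left(6 - 48\right) \left(-34\right) = \left(-42\right) \left(-34\right) = 1428$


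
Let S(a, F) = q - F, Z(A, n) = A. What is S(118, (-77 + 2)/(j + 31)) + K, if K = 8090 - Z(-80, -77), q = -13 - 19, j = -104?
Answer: 593999/73 ≈ 8137.0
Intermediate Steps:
q = -32
S(a, F) = -32 - F
K = 8170 (K = 8090 - 1*(-80) = 8090 + 80 = 8170)
S(118, (-77 + 2)/(j + 31)) + K = (-32 - (-77 + 2)/(-104 + 31)) + 8170 = (-32 - (-75)/(-73)) + 8170 = (-32 - (-75)*(-1)/73) + 8170 = (-32 - 1*75/73) + 8170 = (-32 - 75/73) + 8170 = -2411/73 + 8170 = 593999/73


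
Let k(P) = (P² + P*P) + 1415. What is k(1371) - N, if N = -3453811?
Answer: 7214508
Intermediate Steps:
k(P) = 1415 + 2*P² (k(P) = (P² + P²) + 1415 = 2*P² + 1415 = 1415 + 2*P²)
k(1371) - N = (1415 + 2*1371²) - 1*(-3453811) = (1415 + 2*1879641) + 3453811 = (1415 + 3759282) + 3453811 = 3760697 + 3453811 = 7214508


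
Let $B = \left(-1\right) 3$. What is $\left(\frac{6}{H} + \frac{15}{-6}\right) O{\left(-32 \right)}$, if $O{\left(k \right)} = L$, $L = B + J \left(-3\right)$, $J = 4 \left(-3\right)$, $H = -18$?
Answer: $- \frac{187}{2} \approx -93.5$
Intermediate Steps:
$J = -12$
$B = -3$
$L = 33$ ($L = -3 - -36 = -3 + 36 = 33$)
$O{\left(k \right)} = 33$
$\left(\frac{6}{H} + \frac{15}{-6}\right) O{\left(-32 \right)} = \left(\frac{6}{-18} + \frac{15}{-6}\right) 33 = \left(6 \left(- \frac{1}{18}\right) + 15 \left(- \frac{1}{6}\right)\right) 33 = \left(- \frac{1}{3} - \frac{5}{2}\right) 33 = \left(- \frac{17}{6}\right) 33 = - \frac{187}{2}$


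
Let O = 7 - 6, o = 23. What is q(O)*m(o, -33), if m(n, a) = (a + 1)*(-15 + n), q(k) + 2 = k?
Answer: 256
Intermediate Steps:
O = 1
q(k) = -2 + k
m(n, a) = (1 + a)*(-15 + n)
q(O)*m(o, -33) = (-2 + 1)*(-15 + 23 - 15*(-33) - 33*23) = -(-15 + 23 + 495 - 759) = -1*(-256) = 256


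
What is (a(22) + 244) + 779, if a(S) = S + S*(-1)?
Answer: 1023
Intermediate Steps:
a(S) = 0 (a(S) = S - S = 0)
(a(22) + 244) + 779 = (0 + 244) + 779 = 244 + 779 = 1023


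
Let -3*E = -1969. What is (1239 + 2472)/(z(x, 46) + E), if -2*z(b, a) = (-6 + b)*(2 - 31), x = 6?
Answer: 11133/1969 ≈ 5.6541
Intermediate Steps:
E = 1969/3 (E = -⅓*(-1969) = 1969/3 ≈ 656.33)
z(b, a) = -87 + 29*b/2 (z(b, a) = -(-6 + b)*(2 - 31)/2 = -(-6 + b)*(-29)/2 = -(174 - 29*b)/2 = -87 + 29*b/2)
(1239 + 2472)/(z(x, 46) + E) = (1239 + 2472)/((-87 + (29/2)*6) + 1969/3) = 3711/((-87 + 87) + 1969/3) = 3711/(0 + 1969/3) = 3711/(1969/3) = 3711*(3/1969) = 11133/1969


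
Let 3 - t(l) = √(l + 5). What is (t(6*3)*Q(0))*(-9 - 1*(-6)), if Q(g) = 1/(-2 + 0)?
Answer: 9/2 - 3*√23/2 ≈ -2.6937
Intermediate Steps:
t(l) = 3 - √(5 + l) (t(l) = 3 - √(l + 5) = 3 - √(5 + l))
Q(g) = -½ (Q(g) = 1/(-2) = -½)
(t(6*3)*Q(0))*(-9 - 1*(-6)) = ((3 - √(5 + 6*3))*(-½))*(-9 - 1*(-6)) = ((3 - √(5 + 18))*(-½))*(-9 + 6) = ((3 - √23)*(-½))*(-3) = (-3/2 + √23/2)*(-3) = 9/2 - 3*√23/2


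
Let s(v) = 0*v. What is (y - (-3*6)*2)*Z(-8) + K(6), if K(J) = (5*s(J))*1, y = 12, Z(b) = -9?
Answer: -432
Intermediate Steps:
s(v) = 0
K(J) = 0 (K(J) = (5*0)*1 = 0*1 = 0)
(y - (-3*6)*2)*Z(-8) + K(6) = (12 - (-3*6)*2)*(-9) + 0 = (12 - (-18)*2)*(-9) + 0 = (12 - 1*(-36))*(-9) + 0 = (12 + 36)*(-9) + 0 = 48*(-9) + 0 = -432 + 0 = -432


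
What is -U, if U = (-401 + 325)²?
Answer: -5776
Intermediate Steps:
U = 5776 (U = (-76)² = 5776)
-U = -1*5776 = -5776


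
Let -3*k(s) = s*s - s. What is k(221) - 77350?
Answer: -280670/3 ≈ -93557.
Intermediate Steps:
k(s) = -s**2/3 + s/3 (k(s) = -(s*s - s)/3 = -(s**2 - s)/3 = -s**2/3 + s/3)
k(221) - 77350 = (1/3)*221*(1 - 1*221) - 77350 = (1/3)*221*(1 - 221) - 77350 = (1/3)*221*(-220) - 77350 = -48620/3 - 77350 = -280670/3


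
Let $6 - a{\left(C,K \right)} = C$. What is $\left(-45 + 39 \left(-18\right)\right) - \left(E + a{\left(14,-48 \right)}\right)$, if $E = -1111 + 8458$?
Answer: $-8086$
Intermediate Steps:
$E = 7347$
$a{\left(C,K \right)} = 6 - C$
$\left(-45 + 39 \left(-18\right)\right) - \left(E + a{\left(14,-48 \right)}\right) = \left(-45 + 39 \left(-18\right)\right) - \left(7347 + \left(6 - 14\right)\right) = \left(-45 - 702\right) - \left(7347 + \left(6 - 14\right)\right) = -747 - \left(7347 - 8\right) = -747 - 7339 = -8086$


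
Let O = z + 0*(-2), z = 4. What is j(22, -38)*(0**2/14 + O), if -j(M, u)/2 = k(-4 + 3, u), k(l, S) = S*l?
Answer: -304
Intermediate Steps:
j(M, u) = 2*u (j(M, u) = -2*u*(-4 + 3) = -2*u*(-1) = -(-2)*u = 2*u)
O = 4 (O = 4 + 0*(-2) = 4 + 0 = 4)
j(22, -38)*(0**2/14 + O) = (2*(-38))*(0**2/14 + 4) = -76*(0*(1/14) + 4) = -76*(0 + 4) = -76*4 = -304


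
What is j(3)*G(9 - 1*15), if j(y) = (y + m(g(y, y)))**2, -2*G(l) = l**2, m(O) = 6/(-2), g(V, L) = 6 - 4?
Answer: 0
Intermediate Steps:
g(V, L) = 2
m(O) = -3 (m(O) = 6*(-1/2) = -3)
G(l) = -l**2/2
j(y) = (-3 + y)**2 (j(y) = (y - 3)**2 = (-3 + y)**2)
j(3)*G(9 - 1*15) = (-3 + 3)**2*(-(9 - 1*15)**2/2) = 0**2*(-(9 - 15)**2/2) = 0*(-1/2*(-6)**2) = 0*(-1/2*36) = 0*(-18) = 0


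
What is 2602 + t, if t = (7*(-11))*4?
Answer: 2294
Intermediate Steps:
t = -308 (t = -77*4 = -308)
2602 + t = 2602 - 308 = 2294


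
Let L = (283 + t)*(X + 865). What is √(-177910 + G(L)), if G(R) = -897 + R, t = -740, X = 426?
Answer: I*√768794 ≈ 876.81*I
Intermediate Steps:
L = -589987 (L = (283 - 740)*(426 + 865) = -457*1291 = -589987)
√(-177910 + G(L)) = √(-177910 + (-897 - 589987)) = √(-177910 - 590884) = √(-768794) = I*√768794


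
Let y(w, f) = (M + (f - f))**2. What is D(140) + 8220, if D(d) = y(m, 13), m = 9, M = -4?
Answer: 8236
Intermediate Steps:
y(w, f) = 16 (y(w, f) = (-4 + (f - f))**2 = (-4 + 0)**2 = (-4)**2 = 16)
D(d) = 16
D(140) + 8220 = 16 + 8220 = 8236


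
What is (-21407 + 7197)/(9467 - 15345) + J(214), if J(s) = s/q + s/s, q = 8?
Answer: 354649/11756 ≈ 30.167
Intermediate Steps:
J(s) = 1 + s/8 (J(s) = s/8 + s/s = s*(1/8) + 1 = s/8 + 1 = 1 + s/8)
(-21407 + 7197)/(9467 - 15345) + J(214) = (-21407 + 7197)/(9467 - 15345) + (1 + (1/8)*214) = -14210/(-5878) + (1 + 107/4) = -14210*(-1/5878) + 111/4 = 7105/2939 + 111/4 = 354649/11756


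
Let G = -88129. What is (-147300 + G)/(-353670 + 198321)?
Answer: 235429/155349 ≈ 1.5155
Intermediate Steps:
(-147300 + G)/(-353670 + 198321) = (-147300 - 88129)/(-353670 + 198321) = -235429/(-155349) = -235429*(-1/155349) = 235429/155349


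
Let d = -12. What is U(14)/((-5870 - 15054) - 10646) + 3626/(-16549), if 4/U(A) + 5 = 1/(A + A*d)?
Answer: -573041234/2615652195 ≈ -0.21908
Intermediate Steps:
U(A) = 4/(-5 - 1/(11*A)) (U(A) = 4/(-5 + 1/(A + A*(-12))) = 4/(-5 + 1/(A - 12*A)) = 4/(-5 + 1/(-11*A)) = 4/(-5 - 1/(11*A)))
U(14)/((-5870 - 15054) - 10646) + 3626/(-16549) = (44*14/(-1 - 55*14))/((-5870 - 15054) - 10646) + 3626/(-16549) = (44*14/(-1 - 770))/(-20924 - 10646) + 3626*(-1/16549) = (44*14/(-771))/(-31570) - 3626/16549 = (44*14*(-1/771))*(-1/31570) - 3626/16549 = -616/771*(-1/31570) - 3626/16549 = 4/158055 - 3626/16549 = -573041234/2615652195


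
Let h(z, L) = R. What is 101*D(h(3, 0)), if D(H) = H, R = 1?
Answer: 101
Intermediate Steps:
h(z, L) = 1
101*D(h(3, 0)) = 101*1 = 101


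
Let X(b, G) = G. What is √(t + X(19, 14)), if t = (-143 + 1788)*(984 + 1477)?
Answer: √4048359 ≈ 2012.1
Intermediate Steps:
t = 4048345 (t = 1645*2461 = 4048345)
√(t + X(19, 14)) = √(4048345 + 14) = √4048359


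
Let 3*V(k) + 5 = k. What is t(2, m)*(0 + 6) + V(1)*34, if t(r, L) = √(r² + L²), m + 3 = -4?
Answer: -136/3 + 6*√53 ≈ -1.6527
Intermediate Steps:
m = -7 (m = -3 - 4 = -7)
t(r, L) = √(L² + r²)
V(k) = -5/3 + k/3
t(2, m)*(0 + 6) + V(1)*34 = √((-7)² + 2²)*(0 + 6) + (-5/3 + (⅓)*1)*34 = √(49 + 4)*6 + (-5/3 + ⅓)*34 = √53*6 - 4/3*34 = 6*√53 - 136/3 = -136/3 + 6*√53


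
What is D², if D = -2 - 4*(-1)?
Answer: 4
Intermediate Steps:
D = 2 (D = -2 + 4 = 2)
D² = 2² = 4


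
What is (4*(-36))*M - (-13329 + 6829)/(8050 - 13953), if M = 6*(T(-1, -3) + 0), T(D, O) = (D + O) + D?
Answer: 25494460/5903 ≈ 4318.9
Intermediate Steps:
T(D, O) = O + 2*D
M = -30 (M = 6*((-3 + 2*(-1)) + 0) = 6*((-3 - 2) + 0) = 6*(-5 + 0) = 6*(-5) = -30)
(4*(-36))*M - (-13329 + 6829)/(8050 - 13953) = (4*(-36))*(-30) - (-13329 + 6829)/(8050 - 13953) = -144*(-30) - (-6500)/(-5903) = 4320 - (-6500)*(-1)/5903 = 4320 - 1*6500/5903 = 4320 - 6500/5903 = 25494460/5903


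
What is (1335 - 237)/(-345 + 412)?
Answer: 1098/67 ≈ 16.388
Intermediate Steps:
(1335 - 237)/(-345 + 412) = 1098/67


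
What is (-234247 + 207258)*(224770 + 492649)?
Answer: -19362421391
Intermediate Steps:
(-234247 + 207258)*(224770 + 492649) = -26989*717419 = -19362421391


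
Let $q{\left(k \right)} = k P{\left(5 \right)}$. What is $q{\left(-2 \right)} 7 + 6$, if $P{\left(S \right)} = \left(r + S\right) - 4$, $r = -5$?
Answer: $62$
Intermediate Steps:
$P{\left(S \right)} = -9 + S$ ($P{\left(S \right)} = \left(-5 + S\right) - 4 = -9 + S$)
$q{\left(k \right)} = - 4 k$ ($q{\left(k \right)} = k \left(-9 + 5\right) = k \left(-4\right) = - 4 k$)
$q{\left(-2 \right)} 7 + 6 = \left(-4\right) \left(-2\right) 7 + 6 = 8 \cdot 7 + 6 = 56 + 6 = 62$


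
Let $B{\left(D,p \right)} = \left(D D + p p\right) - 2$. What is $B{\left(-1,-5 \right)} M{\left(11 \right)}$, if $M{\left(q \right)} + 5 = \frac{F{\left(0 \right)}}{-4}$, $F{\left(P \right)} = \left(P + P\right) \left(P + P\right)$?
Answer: $-120$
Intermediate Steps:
$F{\left(P \right)} = 4 P^{2}$ ($F{\left(P \right)} = 2 P 2 P = 4 P^{2}$)
$B{\left(D,p \right)} = -2 + D^{2} + p^{2}$ ($B{\left(D,p \right)} = \left(D^{2} + p^{2}\right) - 2 = -2 + D^{2} + p^{2}$)
$M{\left(q \right)} = -5$ ($M{\left(q \right)} = -5 + \frac{4 \cdot 0^{2}}{-4} = -5 + 4 \cdot 0 \left(- \frac{1}{4}\right) = -5 + 0 \left(- \frac{1}{4}\right) = -5 + 0 = -5$)
$B{\left(-1,-5 \right)} M{\left(11 \right)} = \left(-2 + \left(-1\right)^{2} + \left(-5\right)^{2}\right) \left(-5\right) = \left(-2 + 1 + 25\right) \left(-5\right) = 24 \left(-5\right) = -120$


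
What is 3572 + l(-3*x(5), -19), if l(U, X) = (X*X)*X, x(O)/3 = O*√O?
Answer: -3287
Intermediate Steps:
x(O) = 3*O^(3/2) (x(O) = 3*(O*√O) = 3*O^(3/2))
l(U, X) = X³ (l(U, X) = X²*X = X³)
3572 + l(-3*x(5), -19) = 3572 + (-19)³ = 3572 - 6859 = -3287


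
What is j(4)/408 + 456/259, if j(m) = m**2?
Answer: 23774/13209 ≈ 1.7998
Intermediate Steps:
j(4)/408 + 456/259 = 4**2/408 + 456/259 = 16*(1/408) + 456*(1/259) = 2/51 + 456/259 = 23774/13209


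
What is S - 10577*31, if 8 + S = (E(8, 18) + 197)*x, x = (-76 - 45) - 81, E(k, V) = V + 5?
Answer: -372335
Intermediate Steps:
E(k, V) = 5 + V
x = -202 (x = -121 - 81 = -202)
S = -44448 (S = -8 + ((5 + 18) + 197)*(-202) = -8 + (23 + 197)*(-202) = -8 + 220*(-202) = -8 - 44440 = -44448)
S - 10577*31 = -44448 - 10577*31 = -44448 - 327887 = -372335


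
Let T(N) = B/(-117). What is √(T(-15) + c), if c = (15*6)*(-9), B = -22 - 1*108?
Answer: 4*I*√455/3 ≈ 28.441*I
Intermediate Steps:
B = -130 (B = -22 - 108 = -130)
T(N) = 10/9 (T(N) = -130/(-117) = -130*(-1/117) = 10/9)
c = -810 (c = 90*(-9) = -810)
√(T(-15) + c) = √(10/9 - 810) = √(-7280/9) = 4*I*√455/3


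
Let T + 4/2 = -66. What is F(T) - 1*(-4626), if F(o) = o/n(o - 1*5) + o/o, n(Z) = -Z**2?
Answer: 24657351/5329 ≈ 4627.0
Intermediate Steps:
T = -68 (T = -2 - 66 = -68)
F(o) = 1 - o/(-5 + o)**2 (F(o) = o/((-(o - 1*5)**2)) + o/o = o/((-(o - 5)**2)) + 1 = o/((-(-5 + o)**2)) + 1 = o*(-1/(-5 + o)**2) + 1 = -o/(-5 + o)**2 + 1 = 1 - o/(-5 + o)**2)
F(T) - 1*(-4626) = (1 - 1*(-68)/(-5 - 68)**2) - 1*(-4626) = (1 - 1*(-68)/(-73)**2) + 4626 = (1 - 1*(-68)*1/5329) + 4626 = (1 + 68/5329) + 4626 = 5397/5329 + 4626 = 24657351/5329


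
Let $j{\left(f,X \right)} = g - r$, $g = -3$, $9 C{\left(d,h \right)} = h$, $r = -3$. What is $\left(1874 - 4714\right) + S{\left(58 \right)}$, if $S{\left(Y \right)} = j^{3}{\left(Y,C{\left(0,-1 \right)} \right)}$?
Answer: $-2840$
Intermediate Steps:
$C{\left(d,h \right)} = \frac{h}{9}$
$j{\left(f,X \right)} = 0$ ($j{\left(f,X \right)} = -3 - -3 = -3 + 3 = 0$)
$S{\left(Y \right)} = 0$ ($S{\left(Y \right)} = 0^{3} = 0$)
$\left(1874 - 4714\right) + S{\left(58 \right)} = \left(1874 - 4714\right) + 0 = -2840 + 0 = -2840$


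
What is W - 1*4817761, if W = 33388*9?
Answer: -4517269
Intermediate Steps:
W = 300492
W - 1*4817761 = 300492 - 1*4817761 = 300492 - 4817761 = -4517269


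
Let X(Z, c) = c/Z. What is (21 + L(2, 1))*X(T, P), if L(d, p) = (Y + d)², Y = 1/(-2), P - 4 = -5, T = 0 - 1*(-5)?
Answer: -93/20 ≈ -4.6500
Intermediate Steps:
T = 5 (T = 0 + 5 = 5)
P = -1 (P = 4 - 5 = -1)
Y = -½ (Y = 1*(-½) = -½ ≈ -0.50000)
L(d, p) = (-½ + d)²
(21 + L(2, 1))*X(T, P) = (21 + (-1 + 2*2)²/4)*(-1/5) = (21 + (-1 + 4)²/4)*(-1*⅕) = (21 + (¼)*3²)*(-⅕) = (21 + (¼)*9)*(-⅕) = (21 + 9/4)*(-⅕) = (93/4)*(-⅕) = -93/20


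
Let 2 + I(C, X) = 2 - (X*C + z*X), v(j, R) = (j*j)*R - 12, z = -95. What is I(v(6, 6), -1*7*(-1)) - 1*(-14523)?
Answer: 13760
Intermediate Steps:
v(j, R) = -12 + R*j² (v(j, R) = j²*R - 12 = R*j² - 12 = -12 + R*j²)
I(C, X) = 95*X - C*X (I(C, X) = -2 + (2 - (X*C - 95*X)) = -2 + (2 - (C*X - 95*X)) = -2 + (2 - (-95*X + C*X)) = -2 + (2 + (95*X - C*X)) = -2 + (2 + 95*X - C*X) = 95*X - C*X)
I(v(6, 6), -1*7*(-1)) - 1*(-14523) = (-1*7*(-1))*(95 - (-12 + 6*6²)) - 1*(-14523) = (-7*(-1))*(95 - (-12 + 6*36)) + 14523 = 7*(95 - (-12 + 216)) + 14523 = 7*(95 - 1*204) + 14523 = 7*(95 - 204) + 14523 = 7*(-109) + 14523 = -763 + 14523 = 13760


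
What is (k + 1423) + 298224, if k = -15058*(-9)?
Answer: 435169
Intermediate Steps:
k = 135522
(k + 1423) + 298224 = (135522 + 1423) + 298224 = 136945 + 298224 = 435169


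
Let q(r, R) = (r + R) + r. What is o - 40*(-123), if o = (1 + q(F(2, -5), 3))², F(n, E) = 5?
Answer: 5116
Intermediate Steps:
q(r, R) = R + 2*r (q(r, R) = (R + r) + r = R + 2*r)
o = 196 (o = (1 + (3 + 2*5))² = (1 + (3 + 10))² = (1 + 13)² = 14² = 196)
o - 40*(-123) = 196 - 40*(-123) = 196 + 4920 = 5116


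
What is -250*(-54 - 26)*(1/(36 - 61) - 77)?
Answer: -1540800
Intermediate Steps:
-250*(-54 - 26)*(1/(36 - 61) - 77) = -(-20000)*(1/(-25) - 77) = -(-20000)*(-1/25 - 77) = -(-20000)*(-1926)/25 = -250*30816/5 = -1540800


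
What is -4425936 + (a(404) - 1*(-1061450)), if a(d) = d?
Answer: -3364082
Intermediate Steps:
-4425936 + (a(404) - 1*(-1061450)) = -4425936 + (404 - 1*(-1061450)) = -4425936 + (404 + 1061450) = -4425936 + 1061854 = -3364082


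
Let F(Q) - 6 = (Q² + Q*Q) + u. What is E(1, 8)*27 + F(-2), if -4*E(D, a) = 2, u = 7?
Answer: 15/2 ≈ 7.5000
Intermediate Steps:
E(D, a) = -½ (E(D, a) = -¼*2 = -½)
F(Q) = 13 + 2*Q² (F(Q) = 6 + ((Q² + Q*Q) + 7) = 6 + ((Q² + Q²) + 7) = 6 + (2*Q² + 7) = 6 + (7 + 2*Q²) = 13 + 2*Q²)
E(1, 8)*27 + F(-2) = -½*27 + (13 + 2*(-2)²) = -27/2 + (13 + 2*4) = -27/2 + (13 + 8) = -27/2 + 21 = 15/2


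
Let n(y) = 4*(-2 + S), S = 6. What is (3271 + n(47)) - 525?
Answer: 2762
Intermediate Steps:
n(y) = 16 (n(y) = 4*(-2 + 6) = 4*4 = 16)
(3271 + n(47)) - 525 = (3271 + 16) - 525 = 3287 - 525 = 2762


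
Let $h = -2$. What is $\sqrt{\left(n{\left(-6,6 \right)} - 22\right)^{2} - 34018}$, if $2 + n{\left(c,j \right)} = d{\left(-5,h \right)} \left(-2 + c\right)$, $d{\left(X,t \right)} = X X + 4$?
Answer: $3 \sqrt{3502} \approx 177.53$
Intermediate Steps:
$d{\left(X,t \right)} = 4 + X^{2}$ ($d{\left(X,t \right)} = X^{2} + 4 = 4 + X^{2}$)
$n{\left(c,j \right)} = -60 + 29 c$ ($n{\left(c,j \right)} = -2 + \left(4 + \left(-5\right)^{2}\right) \left(-2 + c\right) = -2 + \left(4 + 25\right) \left(-2 + c\right) = -2 + 29 \left(-2 + c\right) = -2 + \left(-58 + 29 c\right) = -60 + 29 c$)
$\sqrt{\left(n{\left(-6,6 \right)} - 22\right)^{2} - 34018} = \sqrt{\left(\left(-60 + 29 \left(-6\right)\right) - 22\right)^{2} - 34018} = \sqrt{\left(\left(-60 - 174\right) - 22\right)^{2} - 34018} = \sqrt{\left(-234 - 22\right)^{2} - 34018} = \sqrt{\left(-256\right)^{2} - 34018} = \sqrt{65536 - 34018} = \sqrt{31518} = 3 \sqrt{3502}$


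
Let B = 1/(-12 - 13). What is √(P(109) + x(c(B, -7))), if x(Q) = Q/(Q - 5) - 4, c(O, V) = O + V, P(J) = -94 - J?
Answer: I*√18701431/301 ≈ 14.367*I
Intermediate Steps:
B = -1/25 (B = 1/(-25) = -1/25 ≈ -0.040000)
x(Q) = -4 + Q/(-5 + Q) (x(Q) = Q/(-5 + Q) - 4 = -4 + Q/(-5 + Q))
√(P(109) + x(c(B, -7))) = √((-94 - 1*109) + (20 - 3*(-1/25 - 7))/(-5 + (-1/25 - 7))) = √((-94 - 109) + (20 - 3*(-176/25))/(-5 - 176/25)) = √(-203 + (20 + 528/25)/(-301/25)) = √(-203 - 25/301*1028/25) = √(-203 - 1028/301) = √(-62131/301) = I*√18701431/301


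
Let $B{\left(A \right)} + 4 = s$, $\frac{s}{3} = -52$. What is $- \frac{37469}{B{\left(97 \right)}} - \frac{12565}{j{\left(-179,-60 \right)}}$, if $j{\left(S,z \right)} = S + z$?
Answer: $\frac{10965491}{38240} \approx 286.75$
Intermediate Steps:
$s = -156$ ($s = 3 \left(-52\right) = -156$)
$B{\left(A \right)} = -160$ ($B{\left(A \right)} = -4 - 156 = -160$)
$- \frac{37469}{B{\left(97 \right)}} - \frac{12565}{j{\left(-179,-60 \right)}} = - \frac{37469}{-160} - \frac{12565}{-179 - 60} = \left(-37469\right) \left(- \frac{1}{160}\right) - \frac{12565}{-239} = \frac{37469}{160} - - \frac{12565}{239} = \frac{37469}{160} + \frac{12565}{239} = \frac{10965491}{38240}$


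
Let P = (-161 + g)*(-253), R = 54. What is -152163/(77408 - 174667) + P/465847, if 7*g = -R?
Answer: 525253047814/317154693611 ≈ 1.6561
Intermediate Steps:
g = -54/7 (g = (-1*54)/7 = (1/7)*(-54) = -54/7 ≈ -7.7143)
P = 298793/7 (P = (-161 - 54/7)*(-253) = -1181/7*(-253) = 298793/7 ≈ 42685.)
-152163/(77408 - 174667) + P/465847 = -152163/(77408 - 174667) + (298793/7)/465847 = -152163/(-97259) + (298793/7)*(1/465847) = -152163*(-1/97259) + 298793/3260929 = 152163/97259 + 298793/3260929 = 525253047814/317154693611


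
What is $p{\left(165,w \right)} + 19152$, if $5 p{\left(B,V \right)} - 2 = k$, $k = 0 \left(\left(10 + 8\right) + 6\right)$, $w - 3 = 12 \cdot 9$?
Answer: $\frac{95762}{5} \approx 19152.0$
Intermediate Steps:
$w = 111$ ($w = 3 + 12 \cdot 9 = 3 + 108 = 111$)
$k = 0$ ($k = 0 \left(18 + 6\right) = 0 \cdot 24 = 0$)
$p{\left(B,V \right)} = \frac{2}{5}$ ($p{\left(B,V \right)} = \frac{2}{5} + \frac{1}{5} \cdot 0 = \frac{2}{5} + 0 = \frac{2}{5}$)
$p{\left(165,w \right)} + 19152 = \frac{2}{5} + 19152 = \frac{95762}{5}$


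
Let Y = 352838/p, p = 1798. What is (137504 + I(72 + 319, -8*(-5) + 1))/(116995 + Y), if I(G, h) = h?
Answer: 123652955/105354924 ≈ 1.1737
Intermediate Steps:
Y = 176419/899 (Y = 352838/1798 = 352838*(1/1798) = 176419/899 ≈ 196.24)
(137504 + I(72 + 319, -8*(-5) + 1))/(116995 + Y) = (137504 + (-8*(-5) + 1))/(116995 + 176419/899) = (137504 + (40 + 1))/(105354924/899) = (137504 + 41)*(899/105354924) = 137545*(899/105354924) = 123652955/105354924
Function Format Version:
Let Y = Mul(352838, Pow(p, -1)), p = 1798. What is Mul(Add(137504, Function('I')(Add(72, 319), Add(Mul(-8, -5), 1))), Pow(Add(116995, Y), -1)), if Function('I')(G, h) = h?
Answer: Rational(123652955, 105354924) ≈ 1.1737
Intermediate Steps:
Y = Rational(176419, 899) (Y = Mul(352838, Pow(1798, -1)) = Mul(352838, Rational(1, 1798)) = Rational(176419, 899) ≈ 196.24)
Mul(Add(137504, Function('I')(Add(72, 319), Add(Mul(-8, -5), 1))), Pow(Add(116995, Y), -1)) = Mul(Add(137504, Add(Mul(-8, -5), 1)), Pow(Add(116995, Rational(176419, 899)), -1)) = Mul(Add(137504, Add(40, 1)), Pow(Rational(105354924, 899), -1)) = Mul(Add(137504, 41), Rational(899, 105354924)) = Mul(137545, Rational(899, 105354924)) = Rational(123652955, 105354924)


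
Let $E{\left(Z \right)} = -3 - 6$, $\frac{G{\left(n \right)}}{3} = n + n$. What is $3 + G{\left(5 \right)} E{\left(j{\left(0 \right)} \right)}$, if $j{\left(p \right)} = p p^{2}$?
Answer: $-267$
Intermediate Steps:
$j{\left(p \right)} = p^{3}$
$G{\left(n \right)} = 6 n$ ($G{\left(n \right)} = 3 \left(n + n\right) = 3 \cdot 2 n = 6 n$)
$E{\left(Z \right)} = -9$
$3 + G{\left(5 \right)} E{\left(j{\left(0 \right)} \right)} = 3 + 6 \cdot 5 \left(-9\right) = 3 + 30 \left(-9\right) = 3 - 270 = -267$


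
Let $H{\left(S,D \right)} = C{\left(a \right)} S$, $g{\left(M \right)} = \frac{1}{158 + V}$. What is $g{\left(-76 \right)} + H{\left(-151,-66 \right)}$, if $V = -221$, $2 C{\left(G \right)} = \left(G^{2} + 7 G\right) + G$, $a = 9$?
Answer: $- \frac{1455491}{126} \approx -11552.0$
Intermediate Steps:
$C{\left(G \right)} = \frac{G^{2}}{2} + 4 G$ ($C{\left(G \right)} = \frac{\left(G^{2} + 7 G\right) + G}{2} = \frac{G^{2} + 8 G}{2} = \frac{G^{2}}{2} + 4 G$)
$g{\left(M \right)} = - \frac{1}{63}$ ($g{\left(M \right)} = \frac{1}{158 - 221} = \frac{1}{-63} = - \frac{1}{63}$)
$H{\left(S,D \right)} = \frac{153 S}{2}$ ($H{\left(S,D \right)} = \frac{1}{2} \cdot 9 \left(8 + 9\right) S = \frac{1}{2} \cdot 9 \cdot 17 S = \frac{153 S}{2}$)
$g{\left(-76 \right)} + H{\left(-151,-66 \right)} = - \frac{1}{63} + \frac{153}{2} \left(-151\right) = - \frac{1}{63} - \frac{23103}{2} = - \frac{1455491}{126}$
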